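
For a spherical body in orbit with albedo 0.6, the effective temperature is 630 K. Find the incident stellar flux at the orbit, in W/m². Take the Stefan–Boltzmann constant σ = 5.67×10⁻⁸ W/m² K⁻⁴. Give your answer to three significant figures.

89300 W/m²

Invert the energy balance for S: S = 4σT⁴/(1−α).
σT⁴ = 5.67×10⁻⁸·(630)⁴ = 8932 W/m².
So S = 4×8932/(1−0.6) = 89320 W/m².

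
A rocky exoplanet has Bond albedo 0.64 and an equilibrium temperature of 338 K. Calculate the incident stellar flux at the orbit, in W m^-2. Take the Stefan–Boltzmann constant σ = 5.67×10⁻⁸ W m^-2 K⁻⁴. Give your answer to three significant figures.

Invert the energy balance for S: S = 4σT⁴/(1−α).
The emitted flux is σT⁴ = 740.0 W m^-2.
So S = 4×740.0/(1−0.64) = 8223 W m^-2.

8220 W m^-2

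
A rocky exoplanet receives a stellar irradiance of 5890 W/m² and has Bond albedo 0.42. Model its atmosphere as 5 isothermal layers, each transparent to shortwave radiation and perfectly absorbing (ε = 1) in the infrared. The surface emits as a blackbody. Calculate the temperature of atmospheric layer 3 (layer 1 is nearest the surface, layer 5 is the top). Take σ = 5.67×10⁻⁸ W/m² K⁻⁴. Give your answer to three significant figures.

Top-of-atmosphere balance: σT_e⁴ = S(1−α)/4 = 854.1 W/m² → T_e = 350.3 K.
Each opaque layer satisfies 2T_j⁴ = T_{j−1}⁴ + T_{j+1}⁴, giving T_k⁴ = (N+1−k)T_e⁴.
T_3 = (3)^(1/4)·350.3 = 461.1 K.

461 K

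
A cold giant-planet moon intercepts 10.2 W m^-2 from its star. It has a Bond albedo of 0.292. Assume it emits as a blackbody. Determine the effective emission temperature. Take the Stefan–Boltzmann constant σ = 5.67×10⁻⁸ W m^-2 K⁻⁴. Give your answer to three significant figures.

Averaging over the sphere, the absorbed flux is S(1−α)/4 = 1.805 W m^-2.
In equilibrium σT⁴ equals this, so T = 75.12 K.

75.1 K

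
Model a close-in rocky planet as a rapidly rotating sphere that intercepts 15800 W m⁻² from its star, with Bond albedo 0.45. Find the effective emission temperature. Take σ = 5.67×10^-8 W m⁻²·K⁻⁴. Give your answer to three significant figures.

442 K

Averaging over the sphere, the absorbed flux is S(1−α)/4 = 2172 W m⁻².
Set σT⁴ = 2172 → T = (2172/σ)^(1/4) = 442.4 K.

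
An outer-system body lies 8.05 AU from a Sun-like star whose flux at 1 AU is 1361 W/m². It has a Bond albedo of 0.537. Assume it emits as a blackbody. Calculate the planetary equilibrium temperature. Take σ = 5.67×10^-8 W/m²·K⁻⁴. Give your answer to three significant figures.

80.9 K

By the inverse-square law, S = 1361/8.05² = 21.00 W/m².
Averaging over the sphere, the absorbed flux is S(1−α)/4 = 2.431 W/m².
Balancing against σT⁴: T = (2.431/5.67×10⁻⁸)^(1/4) = 80.92 K.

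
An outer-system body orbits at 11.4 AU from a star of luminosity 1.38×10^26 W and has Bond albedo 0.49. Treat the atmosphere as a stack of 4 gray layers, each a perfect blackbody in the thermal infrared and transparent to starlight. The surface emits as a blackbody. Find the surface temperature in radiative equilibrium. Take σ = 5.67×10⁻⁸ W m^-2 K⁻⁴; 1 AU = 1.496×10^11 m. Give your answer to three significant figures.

Orbital distance: d = 11.4 AU = 1.705×10^12 m.
S = L/(4πd²) = 3.776 W m^-2.
Top-of-atmosphere balance: σT_e⁴ = S(1−α)/4 = 0.4814 W m^-2 → T_e = 53.98 K.
Layer-by-layer balance gives σT_s⁴ = (N+1)σT_e⁴, so T_s = 5^¼·53.98 = 80.72 K.

80.7 K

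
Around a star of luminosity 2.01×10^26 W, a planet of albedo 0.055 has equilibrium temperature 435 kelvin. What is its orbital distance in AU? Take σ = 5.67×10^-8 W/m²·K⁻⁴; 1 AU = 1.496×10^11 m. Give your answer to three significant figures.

0.288 AU

The flux needed for this T is 4σT⁴/(1−0.055) = 8593 W/m².
From L = 4πd²S, d = √(2.01×10^26/(4π·8593)) = 4.314×10^10 m = 0.2884 AU.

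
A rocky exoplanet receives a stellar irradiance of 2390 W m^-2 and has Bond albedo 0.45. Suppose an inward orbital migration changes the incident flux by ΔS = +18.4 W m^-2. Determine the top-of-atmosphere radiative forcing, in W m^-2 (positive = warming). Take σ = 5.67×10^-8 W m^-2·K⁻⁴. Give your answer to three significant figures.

TOA radiative forcing: ΔF = (1−α)ΔS/4 = 0.55·(+18.4)/4 = 2.530 W m^-2.

2.53 W m^-2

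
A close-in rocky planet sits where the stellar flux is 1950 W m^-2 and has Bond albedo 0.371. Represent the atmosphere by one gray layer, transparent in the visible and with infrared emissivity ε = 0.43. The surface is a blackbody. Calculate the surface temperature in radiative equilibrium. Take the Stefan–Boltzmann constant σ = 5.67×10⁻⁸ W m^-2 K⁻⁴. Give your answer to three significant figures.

288 K

Effective emission temperature (TOA balance): σT_e⁴ = S(1−α)/4 = 306.6 W m^-2 → T_e = 271.2 K.
The surface balance (absorbed SW + ε·downward IR = σT_s⁴) with T_a⁴ = T_s⁴/2 reduces to T_s = T_e·[2/(2−ε)]^¼ = 288.1 K.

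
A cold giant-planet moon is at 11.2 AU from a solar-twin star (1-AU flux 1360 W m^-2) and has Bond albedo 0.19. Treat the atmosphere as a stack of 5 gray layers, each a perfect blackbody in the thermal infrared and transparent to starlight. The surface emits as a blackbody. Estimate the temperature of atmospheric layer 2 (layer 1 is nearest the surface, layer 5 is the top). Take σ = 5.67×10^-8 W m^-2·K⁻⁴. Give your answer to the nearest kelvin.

112 K

Irradiance scales as 1/d², so S = 1360 W m^-2 × (1/11.2)² = 10.84 W m^-2.
Top-of-atmosphere balance: σT_e⁴ = S(1−α)/4 = 2.195 W m^-2 → T_e = 78.88 K.
The net upward flux σT_e⁴ is constant between every pair of levels, so T_k⁴ = (N+1−k)T_e⁴.
With k = 2: T_2 = (5+1−2)^¼·78.88 K = 111.6 K.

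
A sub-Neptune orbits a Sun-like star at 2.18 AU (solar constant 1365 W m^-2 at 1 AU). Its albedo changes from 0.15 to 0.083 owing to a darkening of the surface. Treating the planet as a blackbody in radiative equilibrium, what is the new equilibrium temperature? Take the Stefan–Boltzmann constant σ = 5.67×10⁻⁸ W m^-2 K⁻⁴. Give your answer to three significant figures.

185 K

Irradiance scales as 1/d², so S = 1365 W m^-2 × (1/2.18)² = 287.2 W m^-2.
New equilibrium: T₂ = [(1−0.083)·287.2/(4σ)]^(1/4) = 184.6 K.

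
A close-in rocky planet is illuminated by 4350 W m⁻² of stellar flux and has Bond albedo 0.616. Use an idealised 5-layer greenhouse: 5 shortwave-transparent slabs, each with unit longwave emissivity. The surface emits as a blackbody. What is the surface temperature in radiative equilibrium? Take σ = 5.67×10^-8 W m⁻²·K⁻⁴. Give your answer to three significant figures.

458 K

Top-of-atmosphere balance: σT_e⁴ = S(1−α)/4 = 417.6 W m⁻² → T_e = 293.0 K.
Layer-by-layer balance gives σT_s⁴ = (N+1)σT_e⁴, so T_s = 6^¼·293.0 = 458.5 K.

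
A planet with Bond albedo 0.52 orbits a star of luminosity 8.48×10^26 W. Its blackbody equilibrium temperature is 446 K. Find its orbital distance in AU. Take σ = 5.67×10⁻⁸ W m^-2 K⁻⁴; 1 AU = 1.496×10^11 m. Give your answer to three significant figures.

0.402 AU

Required flux: S = 4σT⁴/(1−α) = 18700 W m^-2.
From L = 4πd²S, d = √(8.48×10^26/(4π·18700)) = 6.008×10^10 m = 0.4016 AU.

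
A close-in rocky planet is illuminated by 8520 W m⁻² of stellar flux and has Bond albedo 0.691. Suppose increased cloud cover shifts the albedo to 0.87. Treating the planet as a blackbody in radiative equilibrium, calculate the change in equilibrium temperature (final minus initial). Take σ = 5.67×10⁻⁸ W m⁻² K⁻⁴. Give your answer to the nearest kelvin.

-64 K

Initial: T₁ = [S(1−0.691)/(4σ)]^(1/4) = 328.2 K.
With α = 0.87, T₂ = 264.4 K.
Change: 264.4 − 328.2 = -63.88 K.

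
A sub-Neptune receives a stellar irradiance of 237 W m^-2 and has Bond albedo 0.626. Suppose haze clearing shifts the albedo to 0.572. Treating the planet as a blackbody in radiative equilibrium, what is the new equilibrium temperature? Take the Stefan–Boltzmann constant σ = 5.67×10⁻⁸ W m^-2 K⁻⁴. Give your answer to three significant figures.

With the new albedo, S(1−α₂)/4 = 25.36 W m^-2, so T₂ = 145.4 K.

145 kelvin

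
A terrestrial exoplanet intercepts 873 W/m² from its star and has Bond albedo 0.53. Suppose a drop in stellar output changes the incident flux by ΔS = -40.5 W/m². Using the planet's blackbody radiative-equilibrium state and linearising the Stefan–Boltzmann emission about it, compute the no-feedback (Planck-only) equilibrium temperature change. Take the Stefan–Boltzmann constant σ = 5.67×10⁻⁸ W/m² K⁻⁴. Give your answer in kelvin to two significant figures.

Unperturbed T_e = [873.0·(1−0.53)/(4σ)]^¼ = 206.2 K.
Only a fraction (1−α) is absorbed and it's spread over 4πR², so ΔF = (1−α)ΔS/4 = -4.759 W/m².
Linearising σT⁴ gives d(σT⁴)/dT = 4σT_e³ = 1.990 W/m² per K.
So ΔT₀ = -4.759/1.990 = -2.39 K.

-2.4 K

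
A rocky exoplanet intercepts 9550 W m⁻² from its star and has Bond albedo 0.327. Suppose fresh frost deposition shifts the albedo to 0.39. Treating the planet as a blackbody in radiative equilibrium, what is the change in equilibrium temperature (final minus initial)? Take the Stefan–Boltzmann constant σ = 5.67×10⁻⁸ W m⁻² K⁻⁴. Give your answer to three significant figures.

-9.96 K

Before: T₁ = [9550·0.673/(4σ)]^(1/4) = 410.3 K.
With α = 0.39, T₂ = 400.3 K.
ΔT = T₂ − T₁ = -9.959 K.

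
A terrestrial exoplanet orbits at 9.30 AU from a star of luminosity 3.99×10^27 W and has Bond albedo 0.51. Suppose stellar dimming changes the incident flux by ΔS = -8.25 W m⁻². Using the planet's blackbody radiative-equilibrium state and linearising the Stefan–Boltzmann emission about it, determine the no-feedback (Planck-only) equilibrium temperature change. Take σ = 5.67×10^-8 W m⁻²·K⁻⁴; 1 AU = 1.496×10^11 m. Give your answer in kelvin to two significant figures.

-1.7 K

Orbital distance: d = 9.30 AU = 1.391×10^12 m.
S = L/(4πd²) = 164.0 W m⁻².
Reference equilibrium: T_e = [S(1−α)/(4σ)]^(1/4) = 137.2 K.
Only a fraction (1−α) is absorbed and it's spread over 4πR², so ΔF = (1−α)ΔS/4 = -1.011 W m⁻².
Planck response: λ_P = 4σT_e³ = 4·5.67×10⁻⁸·(137.2)³ = 0.5858 W m⁻²/K.
ΔT₀ = ΔF/λ_P = -1.011/0.5858 = -1.73 K.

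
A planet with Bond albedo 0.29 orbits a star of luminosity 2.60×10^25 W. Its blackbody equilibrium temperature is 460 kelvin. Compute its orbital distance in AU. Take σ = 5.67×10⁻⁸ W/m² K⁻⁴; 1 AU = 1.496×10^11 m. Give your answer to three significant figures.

0.0804 AU

The flux needed for this T is 4σT⁴/(1−0.29) = 14300 W/m².
Then d = [L/(4πS)]^(1/2) = 1.203×10^10 m, i.e. 0.08040 AU.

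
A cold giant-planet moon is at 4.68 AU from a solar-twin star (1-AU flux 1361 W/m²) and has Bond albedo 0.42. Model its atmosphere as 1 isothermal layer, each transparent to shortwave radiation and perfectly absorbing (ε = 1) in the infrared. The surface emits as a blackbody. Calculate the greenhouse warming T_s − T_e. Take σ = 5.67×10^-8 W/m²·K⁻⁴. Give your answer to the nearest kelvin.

21 K

Flux at the orbit: S = 1361/(4.68)² = 62.14 W/m².
OLR = S(1−α)/4 = 9.010 W/m²; the top layer radiates at T_e = 112.3 K.
Surface: T_s = (2)^¼·T_e = 133.5 K.
Warming: T_s − T_e = 21.24 K.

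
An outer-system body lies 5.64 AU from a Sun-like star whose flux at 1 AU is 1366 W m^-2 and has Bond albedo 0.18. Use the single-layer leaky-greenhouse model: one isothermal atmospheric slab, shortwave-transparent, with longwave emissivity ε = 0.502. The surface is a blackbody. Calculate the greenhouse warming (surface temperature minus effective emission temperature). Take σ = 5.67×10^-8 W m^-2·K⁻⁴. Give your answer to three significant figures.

Flux at the orbit: S = 1366/(5.64)² = 42.94 W m^-2.
At the top of the atmosphere, σT_e⁴ = S(1−α)/4 = 8.803 W m^-2, giving T_e = 111.6 K.
Surface balance with a leaky layer gives σT_s⁴ = σT_e⁴·2/(2−ε), so T_s = T_e·[2/(2−0.502)]^(1/4) = 120.0 K.
Greenhouse warming: T_s − T_e = 8.364 K.

8.36 kelvin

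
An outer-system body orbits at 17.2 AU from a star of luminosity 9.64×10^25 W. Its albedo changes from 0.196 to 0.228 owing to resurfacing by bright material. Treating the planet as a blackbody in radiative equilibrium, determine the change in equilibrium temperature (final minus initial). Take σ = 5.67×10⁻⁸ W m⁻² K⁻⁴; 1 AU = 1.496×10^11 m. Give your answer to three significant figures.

d = 17.2 × 1.496×10^11 m = 2.573×10^12 m.
Spreading L over a sphere of radius d: S = 9.64×10^25/(4π·2.57×10^12²) = 1.159 W m⁻².
Initial: T₁ = [S(1−0.196)/(4σ)]^(1/4) = 45.02 K.
Final:   T₂ = [S(1−0.228)/(4σ)]^(1/4) = 44.56 K.
Change: 44.56 − 45.02 = -0.4548 K.

-0.455 K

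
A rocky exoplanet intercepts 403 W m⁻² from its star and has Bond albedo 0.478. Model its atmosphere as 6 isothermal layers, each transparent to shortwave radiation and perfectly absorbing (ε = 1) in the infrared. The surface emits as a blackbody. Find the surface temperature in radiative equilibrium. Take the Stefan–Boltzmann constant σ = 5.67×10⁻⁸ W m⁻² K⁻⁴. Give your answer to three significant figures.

Top-of-atmosphere balance: σT_e⁴ = S(1−α)/4 = 52.59 W m⁻² → T_e = 174.5 K.
With N = 6 opaque layers, T_s = (N+1)^(1/4)·T_e = 7^(1/4)·174.5 = 283.9 K.

284 K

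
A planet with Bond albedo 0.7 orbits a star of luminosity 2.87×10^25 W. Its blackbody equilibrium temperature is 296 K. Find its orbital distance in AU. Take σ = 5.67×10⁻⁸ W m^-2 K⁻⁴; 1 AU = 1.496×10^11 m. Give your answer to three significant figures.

Energy balance gives S = 4σT⁴/(1−α) = 5803 W m^-2.
Then d = [L/(4πS)]^(1/2) = 1.984×10^10 m, i.e. 0.1326 AU.

0.133 AU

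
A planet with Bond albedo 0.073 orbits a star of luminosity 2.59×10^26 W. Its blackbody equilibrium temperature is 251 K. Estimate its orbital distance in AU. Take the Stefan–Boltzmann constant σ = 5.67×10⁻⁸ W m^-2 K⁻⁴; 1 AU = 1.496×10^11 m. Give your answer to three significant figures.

0.974 AU

Energy balance gives S = 4σT⁴/(1−α) = 971.1 W m^-2.
S = L/(4πd²) → d = √(L/4πS) = √(2.59×10^26/(4π·971.1)) = 1.457×10^11 m = 0.9738 AU.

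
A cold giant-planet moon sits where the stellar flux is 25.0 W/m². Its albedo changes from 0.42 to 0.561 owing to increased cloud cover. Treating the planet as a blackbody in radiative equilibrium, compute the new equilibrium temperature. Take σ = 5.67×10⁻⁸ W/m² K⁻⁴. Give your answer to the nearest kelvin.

83 K

With the new albedo, S(1−α₂)/4 = 2.744 W/m², so T₂ = 83.40 K.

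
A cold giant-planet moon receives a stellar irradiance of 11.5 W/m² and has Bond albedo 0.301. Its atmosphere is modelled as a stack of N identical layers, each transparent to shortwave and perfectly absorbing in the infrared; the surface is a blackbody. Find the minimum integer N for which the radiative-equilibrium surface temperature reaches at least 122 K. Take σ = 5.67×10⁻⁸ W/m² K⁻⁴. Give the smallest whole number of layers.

6

The effective emission temperature is T_e = [S(1−α)/(4σ)]^¼ = 77.16 K.
T_s = (N+1)^(1/4)·T_e ≥ 122 K requires N+1 ≥ (T_s/T_e)⁴ = (122/77.16)⁴ = 6.250.
So N ≥ 5.250; the smallest integer is N = 6.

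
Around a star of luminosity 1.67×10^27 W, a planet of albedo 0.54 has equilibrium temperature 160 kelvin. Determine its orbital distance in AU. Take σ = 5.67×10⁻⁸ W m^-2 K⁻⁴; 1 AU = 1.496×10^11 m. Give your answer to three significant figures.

4.29 AU

Energy balance gives S = 4σT⁴/(1−α) = 323.1 W m^-2.
Then d = [L/(4πS)]^(1/2) = 6.413×10^11 m, i.e. 4.287 AU.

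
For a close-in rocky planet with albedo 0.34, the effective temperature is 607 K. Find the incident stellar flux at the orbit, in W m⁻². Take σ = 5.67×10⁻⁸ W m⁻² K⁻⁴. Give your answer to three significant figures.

Invert the energy balance for S: S = 4σT⁴/(1−α).
The emitted flux is σT⁴ = 7697 W m⁻².
S = 4·7697/0.66 = 46650 W m⁻².

46700 W m⁻²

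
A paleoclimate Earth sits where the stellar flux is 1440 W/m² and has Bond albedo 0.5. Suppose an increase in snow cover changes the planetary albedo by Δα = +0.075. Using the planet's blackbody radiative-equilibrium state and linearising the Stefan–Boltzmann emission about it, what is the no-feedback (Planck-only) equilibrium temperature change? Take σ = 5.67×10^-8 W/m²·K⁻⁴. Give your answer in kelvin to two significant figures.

-8.9 kelvin

Reference equilibrium: T_e = [S(1−α)/(4σ)]^(1/4) = 237.4 K.
TOA radiative forcing: ΔF = −S·Δα/4 = −1440·(+0.075)/4 = -27.00 W/m².
The Planck feedback parameter is 4σT_e³ = 3.033 W/m²/K.
So ΔT₀ = -27.00/3.033 = -8.90 K.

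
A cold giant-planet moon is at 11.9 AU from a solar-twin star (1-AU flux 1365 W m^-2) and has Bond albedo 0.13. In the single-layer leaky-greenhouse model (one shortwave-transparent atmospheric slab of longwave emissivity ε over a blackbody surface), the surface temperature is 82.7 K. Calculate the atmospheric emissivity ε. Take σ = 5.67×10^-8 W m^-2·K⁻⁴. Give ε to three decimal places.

0.419

Flux at the orbit: S = 1365/(11.9)² = 9.639 W m^-2.
Effective temperature: T_e = [S(1−α)/(4σ)]^(1/4) = 77.98 K.
T_s⁴ = T_e⁴·2/(2−ε) → ε = 2 − 2(T_e/T_s)⁴ = 2 − 2·(77.98/82.7)⁴ = 0.4190.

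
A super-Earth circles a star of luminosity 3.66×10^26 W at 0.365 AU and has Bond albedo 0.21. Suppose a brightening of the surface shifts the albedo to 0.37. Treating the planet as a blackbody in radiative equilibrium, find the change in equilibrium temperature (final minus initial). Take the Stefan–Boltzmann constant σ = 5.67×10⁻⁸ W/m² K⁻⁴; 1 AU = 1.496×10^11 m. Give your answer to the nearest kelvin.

-24 K

d = 0.365 × 1.496×10^11 m = 5.460×10^10 m.
Flux at the orbit: S = L/(4πd²) = 3.66×10^26/(4π·(5.46×10^10)²) = 9768 W/m².
Initial: T₁ = [S(1−0.21)/(4σ)]^(1/4) = 429.5 K.
Final:   T₂ = [S(1−0.37)/(4σ)]^(1/4) = 405.9 K.
Change: 405.9 − 429.5 = -23.63 K.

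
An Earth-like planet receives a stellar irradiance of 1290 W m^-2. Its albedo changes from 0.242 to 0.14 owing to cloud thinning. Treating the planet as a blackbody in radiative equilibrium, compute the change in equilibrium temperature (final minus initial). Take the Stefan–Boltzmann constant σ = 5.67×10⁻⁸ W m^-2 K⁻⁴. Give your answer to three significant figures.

With α = 0.242, T₁ = 256.2 K.
With α = 0.14, T₂ = 264.5 K.
Change: 264.5 − 256.2 = 8.217 K.

8.22 K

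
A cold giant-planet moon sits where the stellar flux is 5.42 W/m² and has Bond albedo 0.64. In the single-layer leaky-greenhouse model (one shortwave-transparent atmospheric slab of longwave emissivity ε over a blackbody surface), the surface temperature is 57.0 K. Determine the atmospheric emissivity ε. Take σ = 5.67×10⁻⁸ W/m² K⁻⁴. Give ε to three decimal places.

0.370

Effective temperature: T_e = [S(1−α)/(4σ)]^(1/4) = 54.16 K.
T_s⁴ = T_e⁴·2/(2−ε) → ε = 2 − 2(T_e/T_s)⁴ = 2 − 2·(54.16/57.0)⁴ = 0.3700.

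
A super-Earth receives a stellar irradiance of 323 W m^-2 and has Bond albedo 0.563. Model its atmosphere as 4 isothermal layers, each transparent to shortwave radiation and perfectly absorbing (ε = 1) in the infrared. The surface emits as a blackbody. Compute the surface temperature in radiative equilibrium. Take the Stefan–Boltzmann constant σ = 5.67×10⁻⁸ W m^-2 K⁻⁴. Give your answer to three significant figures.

OLR = S(1−α)/4 = 35.29 W m^-2; the top layer radiates at T_e = 157.9 K.
Layer-by-layer balance gives σT_s⁴ = (N+1)σT_e⁴, so T_s = 5^¼·157.9 = 236.2 K.

236 K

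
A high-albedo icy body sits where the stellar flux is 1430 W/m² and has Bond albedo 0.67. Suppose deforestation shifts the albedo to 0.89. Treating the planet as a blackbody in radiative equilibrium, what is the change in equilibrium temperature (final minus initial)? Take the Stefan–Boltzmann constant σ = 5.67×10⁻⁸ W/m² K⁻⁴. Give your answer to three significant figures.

Initial: T₁ = [S(1−0.67)/(4σ)]^(1/4) = 213.6 K.
Final:   T₂ = [S(1−0.89)/(4σ)]^(1/4) = 162.3 K.
Change: 162.3 − 213.6 = -51.29 K.

-51.3 kelvin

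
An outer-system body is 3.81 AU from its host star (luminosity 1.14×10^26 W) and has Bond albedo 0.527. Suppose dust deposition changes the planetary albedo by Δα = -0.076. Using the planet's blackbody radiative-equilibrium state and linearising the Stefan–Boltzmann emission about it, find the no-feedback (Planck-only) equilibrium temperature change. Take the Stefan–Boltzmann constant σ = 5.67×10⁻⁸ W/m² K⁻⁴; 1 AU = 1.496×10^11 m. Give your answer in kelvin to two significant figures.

3.5 kelvin

d = 3.81 × 1.496×10^11 m = 5.700×10^11 m.
S = L/(4πd²) = 27.92 W/m².
Reference equilibrium: T_e = [S(1−α)/(4σ)]^(1/4) = 87.36 K.
TOA radiative forcing: ΔF = −S·Δα/4 = −27.92·(-0.076)/4 = 0.5306 W/m².
Linearising σT⁴ gives d(σT⁴)/dT = 4σT_e³ = 0.1512 W/m² per K.
ΔT₀ = ΔF/λ_P = 0.5306/0.1512 = 3.51 K.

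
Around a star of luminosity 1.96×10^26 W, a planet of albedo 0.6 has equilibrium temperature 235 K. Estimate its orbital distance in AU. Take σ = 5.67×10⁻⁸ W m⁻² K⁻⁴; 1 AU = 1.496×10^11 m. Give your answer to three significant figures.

Energy balance gives S = 4σT⁴/(1−α) = 1729 W m⁻².
S = L/(4πd²) → d = √(L/4πS) = √(1.96×10^26/(4π·1729)) = 9.497×10^10 m = 0.6348 AU.

0.635 AU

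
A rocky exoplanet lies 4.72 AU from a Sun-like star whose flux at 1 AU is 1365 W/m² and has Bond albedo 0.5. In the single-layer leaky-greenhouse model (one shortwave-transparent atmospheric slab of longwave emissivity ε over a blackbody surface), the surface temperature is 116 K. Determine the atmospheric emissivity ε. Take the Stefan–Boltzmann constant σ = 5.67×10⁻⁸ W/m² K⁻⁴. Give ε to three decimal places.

0.508

Flux at the orbit: S = 1365/(4.72)² = 61.27 W/m².
TOA balance gives T_e = 107.8 K.
Inverting T_s⁴ = 2T_e⁴/(2−ε): (T_e/T_s)⁴ = 0.7460, so ε = 2(1 − 0.7460) = 0.5080.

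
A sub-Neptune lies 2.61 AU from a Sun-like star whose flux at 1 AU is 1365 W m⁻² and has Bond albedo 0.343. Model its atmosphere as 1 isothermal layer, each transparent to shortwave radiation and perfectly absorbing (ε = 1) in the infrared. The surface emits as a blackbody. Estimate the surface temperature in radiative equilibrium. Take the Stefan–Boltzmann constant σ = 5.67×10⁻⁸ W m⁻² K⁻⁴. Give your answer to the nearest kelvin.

185 K

By the inverse-square law, S = 1365/2.61² = 200.4 W m⁻².
Top-of-atmosphere balance: σT_e⁴ = S(1−α)/4 = 32.91 W m⁻² → T_e = 155.2 K.
Layer-by-layer balance gives σT_s⁴ = (N+1)σT_e⁴, so T_s = 2^¼·155.2 = 184.6 K.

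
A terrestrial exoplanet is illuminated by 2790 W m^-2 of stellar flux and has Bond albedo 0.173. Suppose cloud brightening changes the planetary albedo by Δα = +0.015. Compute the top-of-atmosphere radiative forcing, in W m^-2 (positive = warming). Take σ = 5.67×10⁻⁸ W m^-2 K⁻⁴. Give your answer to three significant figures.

-10.5 W m^-2

TOA radiative forcing: ΔF = −S·Δα/4 = −2790·(+0.015)/4 = -10.46 W m^-2.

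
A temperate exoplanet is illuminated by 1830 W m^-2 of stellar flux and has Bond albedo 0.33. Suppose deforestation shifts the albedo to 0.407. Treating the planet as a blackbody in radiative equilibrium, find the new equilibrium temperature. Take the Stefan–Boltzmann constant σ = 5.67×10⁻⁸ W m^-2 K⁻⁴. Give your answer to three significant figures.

New equilibrium: T₂ = [(1−0.407)·1830/(4σ)]^(1/4) = 263.0 K.

263 K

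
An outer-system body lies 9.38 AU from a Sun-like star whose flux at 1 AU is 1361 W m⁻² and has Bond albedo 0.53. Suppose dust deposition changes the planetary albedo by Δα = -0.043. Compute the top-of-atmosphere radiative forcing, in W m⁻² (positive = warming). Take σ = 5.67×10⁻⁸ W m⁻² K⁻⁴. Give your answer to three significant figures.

Flux at the orbit: S = 1361/(9.38)² = 15.47 W m⁻².
The change in absorbed flux is Δ[S(1−α)/4] = −SΔα/4 = 0.1663 W m⁻².

0.166 W m⁻²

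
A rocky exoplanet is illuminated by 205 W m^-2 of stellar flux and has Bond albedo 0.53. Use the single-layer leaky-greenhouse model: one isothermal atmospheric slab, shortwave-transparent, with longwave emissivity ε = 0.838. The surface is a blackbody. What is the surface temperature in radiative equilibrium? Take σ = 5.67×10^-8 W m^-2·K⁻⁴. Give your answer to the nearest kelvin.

164 kelvin

The planet radiates to space at T_e = [S(1−α)/(4σ)]^(1/4) = 143.6 K.
For a single slab of emissivity ε, T_s⁴ = 2T_e⁴/(2−ε); thus T_s = 143.6·(1.721)^(1/4) = 164.4 K.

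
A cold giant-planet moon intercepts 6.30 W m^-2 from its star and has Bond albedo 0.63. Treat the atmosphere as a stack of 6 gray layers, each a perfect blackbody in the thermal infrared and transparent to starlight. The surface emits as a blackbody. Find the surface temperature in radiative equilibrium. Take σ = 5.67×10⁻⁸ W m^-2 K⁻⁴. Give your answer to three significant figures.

92.1 K

Top-of-atmosphere balance: σT_e⁴ = S(1−α)/4 = 0.5827 W m^-2 → T_e = 56.62 K.
For an N-layer opaque stack, T_s⁴ = (N+1)T_e⁴, hence T_s = (7)^(1/4)×56.62 K = 92.10 K.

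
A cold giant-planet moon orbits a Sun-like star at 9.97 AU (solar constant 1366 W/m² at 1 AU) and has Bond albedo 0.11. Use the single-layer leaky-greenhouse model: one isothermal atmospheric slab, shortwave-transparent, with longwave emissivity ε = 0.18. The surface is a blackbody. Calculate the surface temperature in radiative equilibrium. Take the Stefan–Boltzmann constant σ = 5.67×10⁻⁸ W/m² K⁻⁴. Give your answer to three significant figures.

87.7 K

Irradiance scales as 1/d², so S = 1366 W/m² × (1/9.97)² = 13.74 W/m².
At the top of the atmosphere, σT_e⁴ = S(1−α)/4 = 3.058 W/m², giving T_e = 85.69 K.
The surface balance (absorbed SW + ε·downward IR = σT_s⁴) with T_a⁴ = T_s⁴/2 reduces to T_s = T_e·[2/(2−ε)]^¼ = 87.74 K.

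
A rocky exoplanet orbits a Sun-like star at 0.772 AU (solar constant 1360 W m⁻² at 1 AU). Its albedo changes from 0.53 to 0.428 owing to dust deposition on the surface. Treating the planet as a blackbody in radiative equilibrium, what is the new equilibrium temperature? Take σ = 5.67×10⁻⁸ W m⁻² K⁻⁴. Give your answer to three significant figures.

By the inverse-square law, S = 1360/0.772² = 2282 W m⁻².
With the new albedo, S(1−α₂)/4 = 326.3 W m⁻², so T₂ = 275.4 K.

275 K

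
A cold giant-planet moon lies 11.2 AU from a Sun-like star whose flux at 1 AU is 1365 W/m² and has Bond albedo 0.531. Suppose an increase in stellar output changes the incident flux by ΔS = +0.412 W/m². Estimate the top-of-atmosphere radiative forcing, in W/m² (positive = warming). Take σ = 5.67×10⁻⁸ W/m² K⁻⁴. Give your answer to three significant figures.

0.0483 W/m²

By the inverse-square law, S = 1365/11.2² = 10.88 W/m².
ΔF = Δ[S(1−α)]/4 = (1−0.531)·+0.412/4 = 0.04831 W/m².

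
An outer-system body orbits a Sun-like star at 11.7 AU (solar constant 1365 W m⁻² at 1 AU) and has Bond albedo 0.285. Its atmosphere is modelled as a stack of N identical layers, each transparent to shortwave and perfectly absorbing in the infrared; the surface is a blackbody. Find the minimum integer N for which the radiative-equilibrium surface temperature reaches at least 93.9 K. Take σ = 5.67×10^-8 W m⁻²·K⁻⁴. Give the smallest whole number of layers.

2

Flux at the orbit: S = 1365/(11.7)² = 9.972 W m⁻².
The effective emission temperature is T_e = [S(1−α)/(4σ)]^¼ = 74.88 K.
Need (N+1)T_e⁴ ≥ T_s⁴, i.e. N+1 ≥ (93.9/74.88)⁴ = 2.473.
The minimum whole number is N = 2.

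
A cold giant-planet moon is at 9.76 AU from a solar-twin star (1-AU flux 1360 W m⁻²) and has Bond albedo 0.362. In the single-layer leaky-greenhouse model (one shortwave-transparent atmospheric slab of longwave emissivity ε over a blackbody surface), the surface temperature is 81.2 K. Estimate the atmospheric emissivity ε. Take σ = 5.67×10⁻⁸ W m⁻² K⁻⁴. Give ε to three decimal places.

Flux at the orbit: S = 1360/(9.76)² = 14.28 W m⁻².
TOA balance gives T_e = 79.61 K.
Since (2−ε)/2 = (T_e/T_s)⁴ = 0.9238, ε = 0.1523.

0.152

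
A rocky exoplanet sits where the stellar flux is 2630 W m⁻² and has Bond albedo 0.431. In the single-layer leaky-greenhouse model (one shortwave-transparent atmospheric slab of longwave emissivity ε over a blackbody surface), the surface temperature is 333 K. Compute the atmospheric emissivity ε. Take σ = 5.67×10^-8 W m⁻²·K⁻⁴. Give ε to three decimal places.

Effective temperature: T_e = [S(1−α)/(4σ)]^(1/4) = 285.0 K.
Since (2−ε)/2 = (T_e/T_s)⁴ = 0.5366, ε = 0.9268.

0.927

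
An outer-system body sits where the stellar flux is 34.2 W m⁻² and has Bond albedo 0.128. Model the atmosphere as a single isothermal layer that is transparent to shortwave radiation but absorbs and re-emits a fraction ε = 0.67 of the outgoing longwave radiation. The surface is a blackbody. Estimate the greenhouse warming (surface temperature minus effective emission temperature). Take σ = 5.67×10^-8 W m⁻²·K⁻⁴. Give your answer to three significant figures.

At the top of the atmosphere, σT_e⁴ = S(1−α)/4 = 7.456 W m⁻², giving T_e = 107.1 K.
Surface balance with a leaky layer gives σT_s⁴ = σT_e⁴·2/(2−ε), so T_s = T_e·[2/(2−0.67)]^(1/4) = 118.6 K.
The atmosphere warms the surface by 11.50 K.

11.5 K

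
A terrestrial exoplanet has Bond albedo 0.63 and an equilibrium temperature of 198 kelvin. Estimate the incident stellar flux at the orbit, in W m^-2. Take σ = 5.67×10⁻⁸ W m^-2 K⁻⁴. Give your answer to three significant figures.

942 W m^-2

Invert the energy balance for S: S = 4σT⁴/(1−α).
The emitted flux is σT⁴ = 87.15 W m^-2.
So S = 4×87.15/(1−0.63) = 942.1 W m^-2.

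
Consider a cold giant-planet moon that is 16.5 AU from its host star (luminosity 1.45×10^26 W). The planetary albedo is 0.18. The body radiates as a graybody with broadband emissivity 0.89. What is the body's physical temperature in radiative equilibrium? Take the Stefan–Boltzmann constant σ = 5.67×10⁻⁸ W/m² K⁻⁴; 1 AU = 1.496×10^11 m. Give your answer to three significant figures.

52.7 K

d = 16.5 × 1.496×10^11 m = 2.468×10^12 m.
Flux at the orbit: S = L/(4πd²) = 1.45×10^26/(4π·(2.47×10^12)²) = 1.894 W/m².
Averaging over the sphere, the absorbed flux is S(1−α)/4 = 0.3882 W/m².
Equating to εσT⁴ with ε = 0.89: T = (0.3882/0.89σ)^(1/4) = 52.67 K.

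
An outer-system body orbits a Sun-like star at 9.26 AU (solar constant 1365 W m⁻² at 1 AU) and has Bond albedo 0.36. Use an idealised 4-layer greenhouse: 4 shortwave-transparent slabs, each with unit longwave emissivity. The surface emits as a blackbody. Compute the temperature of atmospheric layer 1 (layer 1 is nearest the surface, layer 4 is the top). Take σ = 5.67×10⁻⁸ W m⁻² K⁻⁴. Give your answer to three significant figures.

116 K

Irradiance scales as 1/d², so S = 1365 W m⁻² × (1/9.26)² = 15.92 W m⁻².
OLR = S(1−α)/4 = 2.547 W m⁻²; the top layer radiates at T_e = 81.87 K.
Each opaque layer satisfies 2T_j⁴ = T_{j−1}⁴ + T_{j+1}⁴, giving T_k⁴ = (N+1−k)T_e⁴.
T_1 = (4)^(1/4)·81.87 = 115.8 K.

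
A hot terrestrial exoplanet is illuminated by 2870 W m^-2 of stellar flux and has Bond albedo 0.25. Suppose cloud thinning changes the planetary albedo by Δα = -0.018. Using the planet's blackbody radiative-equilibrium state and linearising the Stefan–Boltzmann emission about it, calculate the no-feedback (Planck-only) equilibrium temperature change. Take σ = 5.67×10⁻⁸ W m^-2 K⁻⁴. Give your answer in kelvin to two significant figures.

Unperturbed T_e = [2870·(1−0.25)/(4σ)]^¼ = 312.1 K.
The change in absorbed flux is Δ[S(1−α)/4] = −SΔα/4 = 12.91 W m^-2.
Planck response: λ_P = 4σT_e³ = 4·5.67×10⁻⁸·(312.1)³ = 6.896 W m^-2/K.
ΔT₀ = ΔF/λ_P = 12.91/6.896 = 1.87 K.

1.9 K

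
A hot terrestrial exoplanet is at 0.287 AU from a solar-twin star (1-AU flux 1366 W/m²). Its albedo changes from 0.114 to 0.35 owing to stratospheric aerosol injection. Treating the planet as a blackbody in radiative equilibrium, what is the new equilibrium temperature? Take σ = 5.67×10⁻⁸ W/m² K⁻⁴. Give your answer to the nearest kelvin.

467 kelvin

Irradiance scales as 1/d², so S = 1366 W/m² × (1/0.287)² = 16580 W/m².
New equilibrium: T₂ = [(1−0.35)·16580/(4σ)]^(1/4) = 466.9 K.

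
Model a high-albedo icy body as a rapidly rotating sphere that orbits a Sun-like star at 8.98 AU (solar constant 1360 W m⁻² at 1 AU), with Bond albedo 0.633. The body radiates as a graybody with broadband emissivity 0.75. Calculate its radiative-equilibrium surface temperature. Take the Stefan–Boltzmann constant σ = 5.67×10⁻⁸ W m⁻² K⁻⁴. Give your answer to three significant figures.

By the inverse-square law, S = 1360/8.98² = 16.86 W m⁻².
Absorbed flux (global mean): S(1−α)/4 = 16.86·0.367/4 = 1.547 W m⁻².
Equating to εσT⁴ with ε = 0.75: T = (1.547/0.75σ)^(1/4) = 77.67 K.

77.7 kelvin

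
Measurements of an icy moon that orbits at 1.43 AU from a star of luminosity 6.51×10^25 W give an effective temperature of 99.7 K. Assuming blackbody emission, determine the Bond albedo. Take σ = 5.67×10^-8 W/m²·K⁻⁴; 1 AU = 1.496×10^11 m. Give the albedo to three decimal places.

0.802

Orbital distance: d = 1.43 AU = 2.139×10^11 m.
S = L/(4πd²) = 113.2 W/m².
Rearranging the radiative balance, α = 1 − 4σT⁴/S.
4σT⁴ = 4·5.67×10⁻⁸·(99.7)⁴ = 22.41 W/m².
Hence α = 1 − 22.41/113.2 = 0.8020.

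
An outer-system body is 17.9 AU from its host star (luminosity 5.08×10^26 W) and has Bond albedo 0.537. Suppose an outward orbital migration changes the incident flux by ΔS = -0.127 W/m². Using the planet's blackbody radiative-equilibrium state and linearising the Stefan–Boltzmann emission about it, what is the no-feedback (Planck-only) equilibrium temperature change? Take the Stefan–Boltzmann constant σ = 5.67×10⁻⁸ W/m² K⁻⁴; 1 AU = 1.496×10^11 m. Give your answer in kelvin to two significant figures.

-0.33 kelvin

Orbital distance: d = 17.9 AU = 2.678×10^12 m.
Flux at the orbit: S = L/(4πd²) = 5.08×10^26/(4π·(2.68×10^12)²) = 5.637 W/m².
Unperturbed T_e = [5.637·(1−0.537)/(4σ)]^¼ = 58.24 K.
Only a fraction (1−α) is absorbed and it's spread over 4πR², so ΔF = (1−α)ΔS/4 = -0.01470 W/m².
Planck response: λ_P = 4σT_e³ = 4·5.67×10⁻⁸·(58.24)³ = 0.04481 W/m²/K.
So ΔT₀ = -0.01470/0.04481 = -0.328 K.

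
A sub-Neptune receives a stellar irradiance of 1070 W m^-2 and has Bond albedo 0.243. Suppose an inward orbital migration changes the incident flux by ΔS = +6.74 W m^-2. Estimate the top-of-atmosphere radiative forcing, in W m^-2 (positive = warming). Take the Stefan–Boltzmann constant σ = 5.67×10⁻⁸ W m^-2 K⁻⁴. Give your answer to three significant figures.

ΔF = Δ[S(1−α)]/4 = (1−0.243)·+6.74/4 = 1.276 W m^-2.

1.28 W m^-2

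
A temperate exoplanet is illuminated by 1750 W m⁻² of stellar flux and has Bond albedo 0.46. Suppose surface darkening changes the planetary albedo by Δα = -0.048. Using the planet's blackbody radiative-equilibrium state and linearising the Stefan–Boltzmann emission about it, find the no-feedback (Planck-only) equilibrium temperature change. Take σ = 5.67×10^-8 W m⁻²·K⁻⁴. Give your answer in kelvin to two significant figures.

Reference equilibrium: T_e = [S(1−α)/(4σ)]^(1/4) = 254.1 K.
TOA radiative forcing: ΔF = −S·Δα/4 = −1750·(-0.048)/4 = 21.00 W m⁻².
The Planck feedback parameter is 4σT_e³ = 3.720 W m⁻²/K.
ΔT₀ = ΔF/λ_P = 21.00/3.720 = 5.65 K.

5.6 kelvin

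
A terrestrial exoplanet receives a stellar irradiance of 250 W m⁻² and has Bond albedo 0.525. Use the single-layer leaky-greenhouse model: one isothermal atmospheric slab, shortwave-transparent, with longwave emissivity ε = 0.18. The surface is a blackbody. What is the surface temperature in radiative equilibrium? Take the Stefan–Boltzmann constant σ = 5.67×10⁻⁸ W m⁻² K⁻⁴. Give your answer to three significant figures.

The planet radiates to space at T_e = [S(1−α)/(4σ)]^(1/4) = 151.3 K.
For a single slab of emissivity ε, T_s⁴ = 2T_e⁴/(2−ε); thus T_s = 151.3·(1.099)^(1/4) = 154.9 K.

155 K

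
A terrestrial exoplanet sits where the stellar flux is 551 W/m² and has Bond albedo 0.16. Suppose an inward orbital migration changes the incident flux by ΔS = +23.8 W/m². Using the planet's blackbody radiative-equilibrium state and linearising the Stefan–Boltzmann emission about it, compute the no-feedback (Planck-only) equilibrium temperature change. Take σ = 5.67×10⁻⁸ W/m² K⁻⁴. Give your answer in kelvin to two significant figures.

2.3 K

The baseline emission temperature is T_e = 212.5 K.
TOA radiative forcing: ΔF = (1−α)ΔS/4 = 0.84·(+23.8)/4 = 4.998 W/m².
The Planck feedback parameter is 4σT_e³ = 2.178 W/m²/K.
ΔT₀ = ΔF/λ_P = 4.998/2.178 = 2.30 K.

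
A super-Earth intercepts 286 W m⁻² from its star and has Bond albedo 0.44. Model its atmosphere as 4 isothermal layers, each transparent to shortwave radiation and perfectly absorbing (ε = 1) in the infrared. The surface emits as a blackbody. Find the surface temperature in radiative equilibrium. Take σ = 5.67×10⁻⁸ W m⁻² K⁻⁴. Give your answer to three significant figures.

244 kelvin

Top-of-atmosphere balance: σT_e⁴ = S(1−α)/4 = 40.04 W m⁻² → T_e = 163.0 K.
With N = 4 opaque layers, T_s = (N+1)^(1/4)·T_e = 5^(1/4)·163.0 = 243.8 K.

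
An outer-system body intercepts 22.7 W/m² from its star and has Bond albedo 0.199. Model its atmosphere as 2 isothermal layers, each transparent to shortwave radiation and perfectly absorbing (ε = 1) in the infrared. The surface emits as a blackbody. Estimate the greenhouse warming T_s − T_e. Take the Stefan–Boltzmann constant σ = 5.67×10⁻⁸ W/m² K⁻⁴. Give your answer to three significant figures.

29.9 kelvin

Top-of-atmosphere balance: σT_e⁴ = S(1−α)/4 = 4.546 W/m² → T_e = 94.62 K.
Surface: T_s = (3)^¼·T_e = 124.5 K.
So the greenhouse effect raises the surface by 124.5 − 94.62 = 29.91 K.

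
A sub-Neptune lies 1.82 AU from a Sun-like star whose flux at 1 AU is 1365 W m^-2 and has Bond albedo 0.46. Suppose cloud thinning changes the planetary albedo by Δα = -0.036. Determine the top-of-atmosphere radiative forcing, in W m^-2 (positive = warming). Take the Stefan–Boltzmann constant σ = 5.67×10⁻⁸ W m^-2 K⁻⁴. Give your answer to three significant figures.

By the inverse-square law, S = 1365/1.82² = 412.1 W m^-2.
TOA radiative forcing: ΔF = −S·Δα/4 = −412.1·(-0.036)/4 = 3.709 W m^-2.

3.71 W m^-2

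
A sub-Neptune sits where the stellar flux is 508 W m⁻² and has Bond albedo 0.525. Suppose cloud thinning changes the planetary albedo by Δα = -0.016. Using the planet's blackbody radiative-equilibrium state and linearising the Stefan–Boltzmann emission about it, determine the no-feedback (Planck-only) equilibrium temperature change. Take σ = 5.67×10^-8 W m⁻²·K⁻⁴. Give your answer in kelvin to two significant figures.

1.5 kelvin

The baseline emission temperature is T_e = 180.6 K.
The change in absorbed flux is Δ[S(1−α)/4] = −SΔα/4 = 2.032 W m⁻².
Planck response: λ_P = 4σT_e³ = 4·5.67×10⁻⁸·(180.6)³ = 1.336 W m⁻²/K.
Hence the no-feedback warming is ΔF/(4σT_e³) = 1.52 K.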